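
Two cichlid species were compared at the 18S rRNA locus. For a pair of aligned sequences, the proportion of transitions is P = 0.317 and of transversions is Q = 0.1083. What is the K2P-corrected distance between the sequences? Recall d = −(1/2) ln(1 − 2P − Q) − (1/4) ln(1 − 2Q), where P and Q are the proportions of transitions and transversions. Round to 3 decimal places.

Under the Kimura two-parameter model, d = −½ ln(1 − 2P − Q) − ¼ ln(1 − 2Q).
1 − 2P − Q = 0.2577, giving −½ ln(0.2577) = 0.677980.
1 − 2Q = 0.7834, giving −¼ ln(0.7834) = 0.061028.
d = 0.677980 + 0.061028 = 0.739008.

0.739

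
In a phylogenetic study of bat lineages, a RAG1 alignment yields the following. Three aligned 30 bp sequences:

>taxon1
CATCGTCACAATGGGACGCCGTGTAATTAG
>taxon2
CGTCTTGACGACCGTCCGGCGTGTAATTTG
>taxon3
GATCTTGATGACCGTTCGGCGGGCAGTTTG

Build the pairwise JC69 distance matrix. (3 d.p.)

d(taxon1,taxon2) = 0.441, d(taxon1,taxon3) = 0.730, d(taxon2,taxon3) = 0.280

taxon1–taxon2: 10/30 sites differ → p ≈ 0.333333, d = −0.75 ln(1 − 0.444444) = 0.440839 ≈ 0.441.
taxon1–taxon3: 14/30 sites differ → p ≈ 0.466667, d = −0.75 ln(1 − 0.622223) = 0.730088 ≈ 0.730.
taxon2–taxon3: 7/30 sites differ → p ≈ 0.233333, d = −0.75 ln(1 − 0.311111) = 0.279506 ≈ 0.280.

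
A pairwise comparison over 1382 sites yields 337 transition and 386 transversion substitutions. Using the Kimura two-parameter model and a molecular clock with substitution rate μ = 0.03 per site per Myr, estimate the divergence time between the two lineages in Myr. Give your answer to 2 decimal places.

15.55

P = 337/1382 ≈ 0.243849 and Q = 386/1382 ≈ 0.279305.
Under the Kimura two-parameter model, d = −½ ln(1 − 2P − Q) − ¼ ln(1 − 2Q).
1 − 2P − Q = 0.232997, giving −½ ln(0.232997) = 0.728365.
1 − 2Q = 0.44139, giving −¼ ln(0.44139) = 0.204457.
d = 0.728365 + 0.204457 = 0.932822.
Under a molecular clock d = 2μt, so t = d/(2μ) = 0.932822 / (2 × 0.03) = 15.55 Myr.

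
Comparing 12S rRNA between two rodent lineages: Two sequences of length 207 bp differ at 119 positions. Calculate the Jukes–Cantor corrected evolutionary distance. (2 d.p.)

1.09

p = 119/207 ≈ 0.574879.
d = −(3/4) ln(1 − 4p/3) = −0.75 ln(1 − 0.766505) = −0.75 ln(0.233495)
  = −0.75 × (-1.454595) = 1.090946 substitutions/site.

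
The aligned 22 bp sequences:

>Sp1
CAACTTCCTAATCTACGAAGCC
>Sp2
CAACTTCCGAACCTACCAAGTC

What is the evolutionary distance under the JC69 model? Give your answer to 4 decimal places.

0.2082

The sequences differ at 4 of 22 sites (9, 12, 17, 21), so p = 4/22 ≈ 0.181818.
d = −(3/4) ln(1 − 4p/3) = −0.75 ln(1 − 0.242424) = −0.75 ln(0.757576)
  = −0.75 × (-0.277631) = 0.208223 substitutions/site.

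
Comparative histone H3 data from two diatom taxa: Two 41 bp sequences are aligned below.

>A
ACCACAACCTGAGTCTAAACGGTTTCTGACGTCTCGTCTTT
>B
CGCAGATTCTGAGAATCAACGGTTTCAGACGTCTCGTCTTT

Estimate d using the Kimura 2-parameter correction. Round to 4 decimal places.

0.2635

Of 41 sites, 1 differences are transitions and 8 are transversions, so P = 1/41 ≈ 0.02439 and Q = 8/41 ≈ 0.195122.
Under the Kimura two-parameter model, d = −½ ln(1 − 2P − Q) − ¼ ln(1 − 2Q).
1 − 2P − Q = 0.756098, giving −½ ln(0.756098) = 0.139792.
1 − 2Q = 0.609756, giving −¼ ln(0.609756) = 0.123674.
d = 0.139792 + 0.123674 = 0.263466.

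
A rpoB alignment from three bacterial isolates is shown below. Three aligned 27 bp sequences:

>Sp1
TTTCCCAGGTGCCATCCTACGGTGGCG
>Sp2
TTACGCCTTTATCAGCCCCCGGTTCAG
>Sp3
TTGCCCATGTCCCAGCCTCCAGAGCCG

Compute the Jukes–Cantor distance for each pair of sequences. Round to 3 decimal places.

Sp1–Sp2: 13/27 sites differ → p ≈ 0.481481, d = −0.75 ln(1 − 0.641975) = 0.770364 ≈ 0.770.
Sp1–Sp3: 8/27 sites differ → p ≈ 0.296296, d = −0.75 ln(1 − 0.395061) = 0.376971 ≈ 0.377.
Sp2–Sp3: 11/27 sites differ → p ≈ 0.407407, d = −0.75 ln(1 − 0.543209) = 0.587647 ≈ 0.588.

d(Sp1,Sp2) = 0.770, d(Sp1,Sp3) = 0.377, d(Sp2,Sp3) = 0.588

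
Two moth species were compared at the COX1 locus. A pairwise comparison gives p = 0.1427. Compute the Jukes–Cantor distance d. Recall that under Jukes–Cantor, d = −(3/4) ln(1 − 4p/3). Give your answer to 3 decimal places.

0.158

d = −(3/4) ln(1 − 4p/3) = −0.75 ln(1 − 0.190267) = −0.75 ln(0.809733)
  = −0.75 × (-0.211051) = 0.158288 substitutions/site.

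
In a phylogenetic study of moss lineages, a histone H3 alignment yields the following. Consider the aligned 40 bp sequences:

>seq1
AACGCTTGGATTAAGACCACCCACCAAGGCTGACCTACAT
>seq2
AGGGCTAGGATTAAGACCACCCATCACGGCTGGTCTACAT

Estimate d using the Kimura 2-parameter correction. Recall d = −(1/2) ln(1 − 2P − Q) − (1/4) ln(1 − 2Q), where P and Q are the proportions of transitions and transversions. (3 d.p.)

0.201

Of 40 sites, 4 differences are transitions and 3 are transversions, so P = 4/40 = 0.1 and Q = 3/40 = 0.075.
Under the Kimura two-parameter model, d = −½ ln(1 − 2P − Q) − ¼ ln(1 − 2Q).
1 − 2P − Q = 0.725, giving −½ ln(0.725) = 0.160792.
1 − 2Q = 0.85, giving −¼ ln(0.85) = 0.040630.
d = 0.160792 + 0.040630 = 0.201422.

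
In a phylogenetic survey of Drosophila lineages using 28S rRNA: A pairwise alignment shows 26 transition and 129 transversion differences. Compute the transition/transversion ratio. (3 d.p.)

0.202

R = 26/129 = 0.201550… ≈ 0.202 (to 3 d.p.).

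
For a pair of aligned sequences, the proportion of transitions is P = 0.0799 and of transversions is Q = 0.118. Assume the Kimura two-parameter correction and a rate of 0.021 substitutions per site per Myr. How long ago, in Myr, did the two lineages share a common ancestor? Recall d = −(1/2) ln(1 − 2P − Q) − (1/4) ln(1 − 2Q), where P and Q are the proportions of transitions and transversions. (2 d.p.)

5.48

Under the Kimura two-parameter model, d = −½ ln(1 − 2P − Q) − ¼ ln(1 − 2Q).
1 − 2P − Q = 0.7222, giving −½ ln(0.7222) = 0.162727.
1 − 2Q = 0.764, giving −¼ ln(0.764) = 0.067297.
d = 0.162727 + 0.067297 = 0.230024.
Under a molecular clock d = 2μt, so t = d/(2μ) = 0.230024 / (2 × 0.021) = 5.48 Myr.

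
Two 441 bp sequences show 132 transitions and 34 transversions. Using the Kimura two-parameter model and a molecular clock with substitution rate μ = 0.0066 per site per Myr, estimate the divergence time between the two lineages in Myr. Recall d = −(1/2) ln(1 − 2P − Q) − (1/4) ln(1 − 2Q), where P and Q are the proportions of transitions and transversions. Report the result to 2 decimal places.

45.83

P = 132/441 ≈ 0.29932 and Q = 34/441 ≈ 0.077098.
Under the Kimura two-parameter model, d = −½ ln(1 − 2P − Q) − ¼ ln(1 − 2Q).
1 − 2P − Q = 0.324262, giving −½ ln(0.324262) = 0.563102.
1 − 2Q = 0.845804, giving −¼ ln(0.845804) = 0.041867.
d = 0.563102 + 0.041867 = 0.604969.
Under a molecular clock d = 2μt, so t = d/(2μ) = 0.604969 / (2 × 0.0066) = 45.83 Myr.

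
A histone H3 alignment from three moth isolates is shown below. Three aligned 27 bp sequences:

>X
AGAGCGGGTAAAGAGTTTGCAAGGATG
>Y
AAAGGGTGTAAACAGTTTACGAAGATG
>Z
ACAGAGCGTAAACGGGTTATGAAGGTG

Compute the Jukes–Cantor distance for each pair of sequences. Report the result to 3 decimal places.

X–Y: 7/27 sites differ → p ≈ 0.259259, d = −0.75 ln(1 − 0.345679) = 0.318118 ≈ 0.318.
X–Z: 11/27 sites differ → p ≈ 0.407407, d = −0.75 ln(1 − 0.543209) = 0.587647 ≈ 0.588.
Y–Z: 7/27 sites differ → p ≈ 0.259259, d = −0.75 ln(1 − 0.345679) = 0.318118 ≈ 0.318.

d(X,Y) = 0.318, d(X,Z) = 0.588, d(Y,Z) = 0.318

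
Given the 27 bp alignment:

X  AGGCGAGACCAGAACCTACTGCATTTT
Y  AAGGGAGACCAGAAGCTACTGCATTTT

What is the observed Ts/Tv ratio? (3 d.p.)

Transitions are A↔G and C↔T; transversions are all other mismatches.
Transitions: 1. Transversions: 2.
R = 1/2 = 0.500.

0.500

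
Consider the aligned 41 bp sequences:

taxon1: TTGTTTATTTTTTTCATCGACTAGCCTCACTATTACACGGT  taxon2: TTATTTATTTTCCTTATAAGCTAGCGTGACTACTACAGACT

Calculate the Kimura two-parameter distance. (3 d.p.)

Of 41 sites, 8 differences are transitions and 5 are transversions, so P = 8/41 ≈ 0.195122 and Q = 5/41 ≈ 0.121951.
Under the Kimura two-parameter model, d = −½ ln(1 − 2P − Q) − ¼ ln(1 − 2Q).
1 − 2P − Q = 0.487805, giving −½ ln(0.487805) = 0.358920.
1 − 2Q = 0.756098, giving −¼ ln(0.756098) = 0.069896.
d = 0.358920 + 0.069896 = 0.428816.

0.429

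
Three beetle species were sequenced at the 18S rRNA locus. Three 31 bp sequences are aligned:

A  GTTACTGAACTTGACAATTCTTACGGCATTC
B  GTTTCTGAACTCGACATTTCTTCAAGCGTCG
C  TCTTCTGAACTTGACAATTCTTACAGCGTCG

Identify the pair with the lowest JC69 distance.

B and C

A–B: 9/31 differ, p = 0.290, d = 0.367.
A–C: 7/31 differ, p = 0.226, d = 0.269.
B–C: 6/31 differ, p = 0.194, d = 0.224.
The smallest distance is between B and C.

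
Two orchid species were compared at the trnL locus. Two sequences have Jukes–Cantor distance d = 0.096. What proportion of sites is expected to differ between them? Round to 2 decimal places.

0.09

p = (3/4)(1 − e^(−4d/3)) = 0.75 × (1 − e^(-0.128)) = 0.75 × (1 − 0.879853) = 0.090110.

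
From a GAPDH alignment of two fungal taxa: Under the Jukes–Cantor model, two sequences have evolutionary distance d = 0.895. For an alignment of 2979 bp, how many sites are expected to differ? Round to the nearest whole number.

Invert JC69: p = (3/4)(1 − e^(−4d/3)) = 0.75 × (1 − e^(-1.193333)) = 0.75 × (1 − 0.303209) = 0.522593.
Expected differing sites = pL ≈ 0.522593 × 2979 = 1556.804547 ≈ 1557.

1557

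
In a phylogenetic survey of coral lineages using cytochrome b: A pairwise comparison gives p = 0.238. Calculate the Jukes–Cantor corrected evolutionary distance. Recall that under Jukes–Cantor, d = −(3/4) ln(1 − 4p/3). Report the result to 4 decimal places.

d = −(3/4) ln(1 − 4p/3) = −0.75 ln(1 − 0.317333) = −0.75 ln(0.682667)
  = −0.75 × (-0.381748) = 0.286311 substitutions/site.

0.2863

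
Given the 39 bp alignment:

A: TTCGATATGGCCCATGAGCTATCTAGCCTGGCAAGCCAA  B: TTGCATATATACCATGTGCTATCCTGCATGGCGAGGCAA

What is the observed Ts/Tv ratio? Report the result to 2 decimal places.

Transitions are A↔G and C↔T; transversions are all other mismatches.
Transitions: 3. Transversions: 8.
R = 3/8 = 0.375 ≈ 0.38 (to 2 d.p.).

0.38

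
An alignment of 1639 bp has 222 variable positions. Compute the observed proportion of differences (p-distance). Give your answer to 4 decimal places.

p = 222/1639 = 0.135448… ≈ 0.1354 (to 4 d.p.).

0.1354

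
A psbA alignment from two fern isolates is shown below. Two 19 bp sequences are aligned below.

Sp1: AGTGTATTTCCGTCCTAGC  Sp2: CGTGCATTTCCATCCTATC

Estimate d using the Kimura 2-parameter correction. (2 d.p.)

0.25

Of 19 sites, 2 differences are transitions and 2 are transversions, so P = 2/19 ≈ 0.105263 and Q = 2/19 ≈ 0.105263.
Under the Kimura two-parameter model, d = −½ ln(1 − 2P − Q) − ¼ ln(1 − 2Q).
1 − 2P − Q = 0.684211, giving −½ ln(0.684211) = 0.189744.
1 − 2Q = 0.789474, giving −¼ ln(0.789474) = 0.059097.
d = 0.189744 + 0.059097 = 0.248841.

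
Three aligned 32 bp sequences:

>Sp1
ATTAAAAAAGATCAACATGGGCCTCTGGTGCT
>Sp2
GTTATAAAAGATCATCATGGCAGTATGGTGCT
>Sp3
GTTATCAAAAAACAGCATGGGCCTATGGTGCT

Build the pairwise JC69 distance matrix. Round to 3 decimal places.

d(Sp1,Sp2) = 0.259, d(Sp1,Sp3) = 0.259, d(Sp2,Sp3) = 0.259

Sp1–Sp2: 7/32 sites differ → p = 0.21875, d = −0.75 ln(1 − 0.291667) = 0.258631 ≈ 0.259.
Sp1–Sp3: 7/32 sites differ → p = 0.21875, d = −0.75 ln(1 − 0.291667) = 0.258631 ≈ 0.259.
Sp2–Sp3: 7/32 sites differ → p = 0.21875, d = −0.75 ln(1 − 0.291667) = 0.258631 ≈ 0.259.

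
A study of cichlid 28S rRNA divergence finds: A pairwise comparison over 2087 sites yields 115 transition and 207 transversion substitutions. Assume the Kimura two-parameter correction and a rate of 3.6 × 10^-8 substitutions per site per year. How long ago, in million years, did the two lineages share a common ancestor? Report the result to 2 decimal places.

2.40

P = 115/2087 ≈ 0.055103 and Q = 207/2087 ≈ 0.099185.
Under the Kimura two-parameter model, d = −½ ln(1 − 2P − Q) − ¼ ln(1 − 2Q).
1 − 2P − Q = 0.790609, giving −½ ln(0.790609) = 0.117476.
1 − 2Q = 0.80163, giving −¼ ln(0.80163) = 0.055277.
d = 0.117476 + 0.055277 = 0.172753.
Under a molecular clock d = 2μt, so t = d/(2μ) = 0.172753 / (2 × 3.6 × 10^-8) = 2.40 million years.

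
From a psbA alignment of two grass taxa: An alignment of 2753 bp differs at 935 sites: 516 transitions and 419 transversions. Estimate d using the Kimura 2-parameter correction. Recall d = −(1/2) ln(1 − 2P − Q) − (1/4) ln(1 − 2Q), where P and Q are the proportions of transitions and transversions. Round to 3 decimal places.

P = 516/2753 ≈ 0.187432 and Q = 419/2753 ≈ 0.152198.
Under the Kimura two-parameter model, d = −½ ln(1 − 2P − Q) − ¼ ln(1 − 2Q).
1 − 2P − Q = 0.472938, giving −½ ln(0.472938) = 0.374395.
1 − 2Q = 0.695604, giving −¼ ln(0.695604) = 0.090744.
d = 0.374395 + 0.090744 = 0.465139.

0.465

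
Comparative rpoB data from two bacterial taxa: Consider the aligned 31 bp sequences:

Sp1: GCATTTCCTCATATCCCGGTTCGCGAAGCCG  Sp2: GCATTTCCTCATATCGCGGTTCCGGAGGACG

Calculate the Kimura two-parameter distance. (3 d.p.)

0.182

Of 31 sites, 1 differences are transitions and 4 are transversions, so P = 1/31 ≈ 0.032258 and Q = 4/31 ≈ 0.129032.
Under the Kimura two-parameter model, d = −½ ln(1 − 2P − Q) − ¼ ln(1 − 2Q).
1 − 2P − Q = 0.806452, giving −½ ln(0.806452) = 0.107555.
1 − 2Q = 0.741936, giving −¼ ln(0.741936) = 0.074623.
d = 0.107555 + 0.074623 = 0.182178.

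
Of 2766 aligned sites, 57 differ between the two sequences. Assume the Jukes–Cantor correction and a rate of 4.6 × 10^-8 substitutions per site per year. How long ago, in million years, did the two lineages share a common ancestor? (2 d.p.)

0.23

p = 57/2766 ≈ 0.020607.
d = −(3/4) ln(1 − 4p/3) = −0.75 ln(1 − 0.027476) = −0.75 ln(0.972524)
  = −0.75 × (-0.027861) = 0.020896 substitutions/site.
Under a molecular clock d = 2μt, so t = d/(2μ) = 0.020896 / (2 × 4.6 × 10^-8) = 0.23 million years.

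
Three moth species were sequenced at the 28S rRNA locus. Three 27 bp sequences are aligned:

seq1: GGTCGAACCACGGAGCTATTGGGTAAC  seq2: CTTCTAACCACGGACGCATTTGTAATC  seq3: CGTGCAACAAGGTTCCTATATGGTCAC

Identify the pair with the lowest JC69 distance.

seq1–seq2: 10/27 differ, p = 0.370, d = 0.511.
seq1–seq3: 11/27 differ, p = 0.407, d = 0.588.
seq2–seq3: 14/27 differ, p = 0.519, d = 0.882.
The smallest distance is between seq1 and seq2.

seq1 and seq2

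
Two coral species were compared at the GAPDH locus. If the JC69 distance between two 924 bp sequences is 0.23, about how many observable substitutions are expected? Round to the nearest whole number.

183

Invert JC69: p = (3/4)(1 − e^(−4d/3)) = 0.75 × (1 − e^(-0.306667)) = 0.75 × (1 − 0.735896) = 0.198078.
Expected differing sites = pL ≈ 0.198078 × 924 = 183.024072 ≈ 183.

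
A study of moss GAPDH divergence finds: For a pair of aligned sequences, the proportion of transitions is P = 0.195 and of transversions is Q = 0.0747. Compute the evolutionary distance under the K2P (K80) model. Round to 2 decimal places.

Under the Kimura two-parameter model, d = −½ ln(1 − 2P − Q) − ¼ ln(1 − 2Q).
1 − 2P − Q = 0.5353, giving −½ ln(0.5353) = 0.312464.
1 − 2Q = 0.8506, giving −¼ ln(0.8506) = 0.040453.
d = 0.312464 + 0.040453 = 0.352917.

0.35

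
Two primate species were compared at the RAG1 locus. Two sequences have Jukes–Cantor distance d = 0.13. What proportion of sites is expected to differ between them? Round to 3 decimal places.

p = (3/4)(1 − e^(−4d/3)) = 0.75 × (1 − e^(-0.173333)) = 0.75 × (1 − 0.840858) = 0.119357.

0.119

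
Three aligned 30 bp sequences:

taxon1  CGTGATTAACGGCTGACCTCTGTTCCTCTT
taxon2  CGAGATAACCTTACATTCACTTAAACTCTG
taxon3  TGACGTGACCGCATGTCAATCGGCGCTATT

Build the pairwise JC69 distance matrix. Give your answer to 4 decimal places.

taxon1–taxon2: 16/30 sites differ → p ≈ 0.533333, d = −0.75 ln(1 − 0.711111) = 0.931285 ≈ 0.9313.
taxon1–taxon3: 17/30 sites differ → p ≈ 0.566667, d = −0.75 ln(1 − 0.755556) = 1.056577 ≈ 1.0566.
taxon2–taxon3: 18/30 sites differ → p = 0.6, d = −0.75 ln(1 − 0.8) = 1.207078 ≈ 1.2071.

d(taxon1,taxon2) = 0.9313, d(taxon1,taxon3) = 1.0566, d(taxon2,taxon3) = 1.2071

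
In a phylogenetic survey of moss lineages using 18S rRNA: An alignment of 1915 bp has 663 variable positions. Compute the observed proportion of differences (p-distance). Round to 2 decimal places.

0.35

p = 663/1915 = 0.346214… ≈ 0.35 (to 2 d.p.).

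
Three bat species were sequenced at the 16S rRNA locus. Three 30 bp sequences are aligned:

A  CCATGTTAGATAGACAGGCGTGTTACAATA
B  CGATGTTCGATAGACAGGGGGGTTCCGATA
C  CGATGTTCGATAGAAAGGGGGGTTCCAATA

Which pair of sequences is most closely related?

A–B: 6/30 differ, p = 0.200, d = 0.233.
A–C: 6/30 differ, p = 0.200, d = 0.233.
B–C: 2/30 differ, p = 0.067, d = 0.070.
The smallest distance is between B and C.

B and C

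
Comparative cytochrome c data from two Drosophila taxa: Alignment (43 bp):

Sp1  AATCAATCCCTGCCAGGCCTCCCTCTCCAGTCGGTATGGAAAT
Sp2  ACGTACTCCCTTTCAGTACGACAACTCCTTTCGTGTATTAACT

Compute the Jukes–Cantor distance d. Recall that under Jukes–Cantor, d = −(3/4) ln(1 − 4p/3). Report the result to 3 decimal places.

0.790

The sequences differ at 21 of 43 sites, so p = 21/43 ≈ 0.488372.
d = −(3/4) ln(1 − 4p/3) = −0.75 ln(1 − 0.651163) = −0.75 ln(0.348837)
  = −0.75 × (-1.053151) = 0.789863 substitutions/site.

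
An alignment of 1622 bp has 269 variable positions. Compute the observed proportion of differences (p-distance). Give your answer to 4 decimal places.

0.1658

p = 269/1622 = 0.165844… ≈ 0.1658 (to 4 d.p.).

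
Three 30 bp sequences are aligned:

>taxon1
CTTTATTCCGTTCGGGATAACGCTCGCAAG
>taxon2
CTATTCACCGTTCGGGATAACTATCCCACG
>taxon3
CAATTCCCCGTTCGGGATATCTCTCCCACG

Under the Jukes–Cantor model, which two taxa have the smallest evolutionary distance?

taxon2 and taxon3

taxon1–taxon2: 8/30 differ, p = 0.267, d = 0.330.
taxon1–taxon3: 9/30 differ, p = 0.300, d = 0.383.
taxon2–taxon3: 4/30 differ, p = 0.133, d = 0.147.
The smallest distance is between taxon2 and taxon3.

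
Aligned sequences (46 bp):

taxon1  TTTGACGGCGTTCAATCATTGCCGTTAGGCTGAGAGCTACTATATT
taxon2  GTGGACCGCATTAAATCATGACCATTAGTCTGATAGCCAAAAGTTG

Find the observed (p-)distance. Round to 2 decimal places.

The sequences differ at 16 of 46 positions.
p = 16/46 = 0.347826… ≈ 0.35 (to 2 d.p.).

0.35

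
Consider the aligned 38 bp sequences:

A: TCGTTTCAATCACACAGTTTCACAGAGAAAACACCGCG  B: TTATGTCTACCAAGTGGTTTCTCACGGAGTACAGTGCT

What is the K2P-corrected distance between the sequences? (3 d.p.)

0.713

Of 38 sites, 9 differences are transitions and 8 are transversions, so P = 9/38 ≈ 0.236842 and Q = 8/38 ≈ 0.210526.
Under the Kimura two-parameter model, d = −½ ln(1 − 2P − Q) − ¼ ln(1 − 2Q).
1 − 2P − Q = 0.31579, giving −½ ln(0.31579) = 0.576339.
1 − 2Q = 0.578948, giving −¼ ln(0.578948) = 0.136636.
d = 0.576339 + 0.136636 = 0.712975.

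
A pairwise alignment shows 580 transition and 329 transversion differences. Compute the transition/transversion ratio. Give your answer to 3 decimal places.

R = 580/329 = 1.762917… ≈ 1.763 (to 3 d.p.).

1.763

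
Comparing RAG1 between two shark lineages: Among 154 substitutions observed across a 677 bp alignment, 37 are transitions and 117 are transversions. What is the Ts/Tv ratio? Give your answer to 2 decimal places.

0.32

R = 37/117 = 0.316239… ≈ 0.32 (to 2 d.p.).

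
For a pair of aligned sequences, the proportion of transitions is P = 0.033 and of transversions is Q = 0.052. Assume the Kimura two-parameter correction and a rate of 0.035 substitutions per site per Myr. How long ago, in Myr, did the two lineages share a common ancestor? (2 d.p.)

Under the Kimura two-parameter model, d = −½ ln(1 − 2P − Q) − ¼ ln(1 − 2Q).
1 − 2P − Q = 0.882, giving −½ ln(0.882) = 0.062782.
1 − 2Q = 0.896, giving −¼ ln(0.896) = 0.027454.
d = 0.062782 + 0.027454 = 0.090236.
Under a molecular clock d = 2μt, so t = d/(2μ) = 0.090236 / (2 × 0.035) = 1.29 Myr.

1.29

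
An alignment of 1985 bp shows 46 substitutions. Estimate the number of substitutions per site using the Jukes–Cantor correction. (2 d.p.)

p = 46/1985 ≈ 0.023174.
d = −(3/4) ln(1 − 4p/3) = −0.75 ln(1 − 0.030899) = −0.75 ln(0.969101)
  = −0.75 × (-0.031386) = 0.023540 substitutions/site.

0.02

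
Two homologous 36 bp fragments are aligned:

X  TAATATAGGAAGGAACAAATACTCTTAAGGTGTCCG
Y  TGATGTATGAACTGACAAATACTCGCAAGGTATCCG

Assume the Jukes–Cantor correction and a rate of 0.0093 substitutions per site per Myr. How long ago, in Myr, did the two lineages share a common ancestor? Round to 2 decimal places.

16.35

The sequences differ at 9 of 36 sites (2, 5, 8, 12, 13, 14, 25, 26, 32), so p = 9/36 = 0.25.
d = −(3/4) ln(1 − 4p/3) = −0.75 ln(1 − 0.333333) = −0.75 ln(0.666667)
  = −0.75 × (-0.405465) = 0.304099 substitutions/site.
Under a molecular clock d = 2μt, so t = d/(2μ) = 0.304099 / (2 × 0.0093) = 16.35 Myr.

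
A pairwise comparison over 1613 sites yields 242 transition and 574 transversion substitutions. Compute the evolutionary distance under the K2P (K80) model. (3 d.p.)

0.844

P = 242/1613 ≈ 0.150031 and Q = 574/1613 ≈ 0.355859.
Under the Kimura two-parameter model, d = −½ ln(1 − 2P − Q) − ¼ ln(1 − 2Q).
1 − 2P − Q = 0.344079, giving −½ ln(0.344079) = 0.533442.
1 − 2Q = 0.288282, giving −¼ ln(0.288282) = 0.310954.
d = 0.533442 + 0.310954 = 0.844396.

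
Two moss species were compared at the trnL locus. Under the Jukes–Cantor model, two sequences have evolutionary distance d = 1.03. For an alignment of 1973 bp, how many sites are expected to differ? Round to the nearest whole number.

Invert JC69: p = (3/4)(1 − e^(−4d/3)) = 0.75 × (1 − e^(-1.373333)) = 0.75 × (1 − 0.253261) = 0.560054.
Expected differing sites = pL ≈ 0.560054 × 1973 = 1104.986542 ≈ 1105.

1105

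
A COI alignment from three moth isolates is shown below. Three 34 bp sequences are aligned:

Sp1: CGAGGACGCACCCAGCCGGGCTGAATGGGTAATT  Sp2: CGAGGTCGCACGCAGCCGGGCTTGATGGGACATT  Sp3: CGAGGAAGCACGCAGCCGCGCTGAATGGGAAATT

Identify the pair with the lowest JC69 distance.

Sp1–Sp2: 6/34 differ, p = 0.176, d = 0.201.
Sp1–Sp3: 4/34 differ, p = 0.118, d = 0.128.
Sp2–Sp3: 6/34 differ, p = 0.176, d = 0.201.
The smallest distance is between Sp1 and Sp3.

Sp1 and Sp3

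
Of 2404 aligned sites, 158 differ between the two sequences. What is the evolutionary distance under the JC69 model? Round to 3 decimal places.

0.069

p = 158/2404 ≈ 0.065724.
d = −(3/4) ln(1 − 4p/3) = −0.75 ln(1 − 0.087632) = −0.75 ln(0.912368)
  = −0.75 × (-0.091712) = 0.068784 substitutions/site.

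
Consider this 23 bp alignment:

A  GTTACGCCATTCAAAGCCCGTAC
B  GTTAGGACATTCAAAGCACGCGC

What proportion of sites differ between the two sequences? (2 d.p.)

0.22

The sequences differ at 5 of 23 positions (sites 5, 7, 18, 21, 22).
p = 5/23 = 0.217391… ≈ 0.22 (to 2 d.p.).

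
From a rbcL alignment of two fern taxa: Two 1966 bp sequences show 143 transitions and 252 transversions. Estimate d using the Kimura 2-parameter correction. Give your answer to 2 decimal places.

P = 143/1966 ≈ 0.072737 and Q = 252/1966 ≈ 0.128179.
Under the Kimura two-parameter model, d = −½ ln(1 − 2P − Q) − ¼ ln(1 − 2Q).
1 − 2P − Q = 0.726347, giving −½ ln(0.726347) = 0.159864.
1 − 2Q = 0.743642, giving −¼ ln(0.743642) = 0.074049.
d = 0.159864 + 0.074049 = 0.233913.

0.23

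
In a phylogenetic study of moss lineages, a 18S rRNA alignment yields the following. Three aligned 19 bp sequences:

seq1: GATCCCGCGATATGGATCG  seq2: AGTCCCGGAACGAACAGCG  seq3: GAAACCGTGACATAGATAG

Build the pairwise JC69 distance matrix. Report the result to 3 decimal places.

d(seq1,seq2) = 0.907, d(seq1,seq3) = 0.410, d(seq2,seq3) = 1.109

seq1–seq2: 10/19 sites differ → p ≈ 0.526316, d = −0.75 ln(1 − 0.701755) = 0.907380 ≈ 0.907.
seq1–seq3: 6/19 sites differ → p ≈ 0.315789, d = −0.75 ln(1 − 0.421052) = 0.409907 ≈ 0.410.
seq2–seq3: 11/19 sites differ → p ≈ 0.578947, d = −0.75 ln(1 − 0.771929) = 1.108574 ≈ 1.109.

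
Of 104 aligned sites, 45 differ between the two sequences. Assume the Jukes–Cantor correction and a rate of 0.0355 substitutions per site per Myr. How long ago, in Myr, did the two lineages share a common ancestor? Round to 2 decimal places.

p = 45/104 ≈ 0.432692.
d = −(3/4) ln(1 − 4p/3) = −0.75 ln(1 − 0.576923) = −0.75 ln(0.423077)
  = −0.75 × (-0.860201) = 0.645151 substitutions/site.
Under a molecular clock d = 2μt, so t = d/(2μ) = 0.645151 / (2 × 0.0355) = 9.09 Myr.

9.09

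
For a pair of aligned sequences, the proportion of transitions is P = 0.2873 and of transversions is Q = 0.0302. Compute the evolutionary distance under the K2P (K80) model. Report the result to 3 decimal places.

0.480

Under the Kimura two-parameter model, d = −½ ln(1 − 2P − Q) − ¼ ln(1 − 2Q).
1 − 2P − Q = 0.3952, giving −½ ln(0.3952) = 0.464182.
1 − 2Q = 0.9396, giving −¼ ln(0.9396) = 0.015575.
d = 0.464182 + 0.015575 = 0.479757.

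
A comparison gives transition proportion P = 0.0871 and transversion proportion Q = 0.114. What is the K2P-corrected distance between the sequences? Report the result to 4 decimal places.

0.2347

Under the Kimura two-parameter model, d = −½ ln(1 − 2P − Q) − ¼ ln(1 − 2Q).
1 − 2P − Q = 0.7118, giving −½ ln(0.7118) = 0.169979.
1 − 2Q = 0.772, giving −¼ ln(0.772) = 0.064693.
d = 0.169979 + 0.064693 = 0.234672.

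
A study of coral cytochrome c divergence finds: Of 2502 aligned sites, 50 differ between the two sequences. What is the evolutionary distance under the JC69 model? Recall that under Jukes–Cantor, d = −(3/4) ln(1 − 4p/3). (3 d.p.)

p = 50/2502 ≈ 0.019984.
d = −(3/4) ln(1 − 4p/3) = −0.75 ln(1 − 0.026645) = −0.75 ln(0.973355)
  = −0.75 × (-0.027006) = 0.020255 substitutions/site.

0.020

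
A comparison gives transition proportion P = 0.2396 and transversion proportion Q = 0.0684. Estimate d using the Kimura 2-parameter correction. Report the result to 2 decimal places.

Under the Kimura two-parameter model, d = −½ ln(1 − 2P − Q) − ¼ ln(1 − 2Q).
1 − 2P − Q = 0.4524, giving −½ ln(0.4524) = 0.396594.
1 − 2Q = 0.8632, giving −¼ ln(0.8632) = 0.036777.
d = 0.396594 + 0.036777 = 0.433371.

0.43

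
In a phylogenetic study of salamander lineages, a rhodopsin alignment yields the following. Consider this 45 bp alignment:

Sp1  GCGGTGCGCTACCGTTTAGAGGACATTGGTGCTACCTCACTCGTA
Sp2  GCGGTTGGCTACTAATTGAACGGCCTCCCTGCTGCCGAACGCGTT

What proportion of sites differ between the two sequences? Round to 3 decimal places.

0.400

The sequences differ at 18 of 45 positions.
p = 18/45 = 0.400.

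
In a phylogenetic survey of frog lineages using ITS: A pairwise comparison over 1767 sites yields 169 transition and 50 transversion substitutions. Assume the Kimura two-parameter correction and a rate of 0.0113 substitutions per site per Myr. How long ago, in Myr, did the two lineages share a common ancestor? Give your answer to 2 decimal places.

P = 169/1767 ≈ 0.095642 and Q = 50/1767 ≈ 0.028297.
Under the Kimura two-parameter model, d = −½ ln(1 − 2P − Q) − ¼ ln(1 − 2Q).
1 − 2P − Q = 0.780419, giving −½ ln(0.780419) = 0.123962.
1 − 2Q = 0.943406, giving −¼ ln(0.943406) = 0.014565.
d = 0.123962 + 0.014565 = 0.138527.
Under a molecular clock d = 2μt, so t = d/(2μ) = 0.138527 / (2 × 0.0113) = 6.13 Myr.

6.13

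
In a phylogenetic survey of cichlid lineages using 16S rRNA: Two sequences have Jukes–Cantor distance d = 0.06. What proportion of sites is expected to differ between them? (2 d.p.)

0.06

p = (3/4)(1 − e^(−4d/3)) = 0.75 × (1 − e^(-0.08)) = 0.75 × (1 − 0.923116) = 0.057663.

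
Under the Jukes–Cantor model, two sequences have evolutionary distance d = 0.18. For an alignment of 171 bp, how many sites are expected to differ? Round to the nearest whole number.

27

Invert JC69: p = (3/4)(1 − e^(−4d/3)) = 0.75 × (1 − e^(-0.24)) = 0.75 × (1 − 0.786628) = 0.160029.
Expected differing sites = pL ≈ 0.160029 × 171 = 27.364959 ≈ 27.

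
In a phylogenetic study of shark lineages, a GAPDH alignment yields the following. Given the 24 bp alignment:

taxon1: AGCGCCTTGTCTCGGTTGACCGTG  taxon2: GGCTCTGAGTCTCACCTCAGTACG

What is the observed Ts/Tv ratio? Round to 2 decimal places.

Transitions are A↔G and C↔T; transversions are all other mismatches.
Transitions: 7. Transversions: 6.
R = 7/6 = 1.166666… ≈ 1.17 (to 2 d.p.).

1.17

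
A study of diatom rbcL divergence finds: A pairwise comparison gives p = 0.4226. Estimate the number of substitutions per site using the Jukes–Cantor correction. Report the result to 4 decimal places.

d = −(3/4) ln(1 − 4p/3) = −0.75 ln(1 − 0.563467) = −0.75 ln(0.436533)
  = −0.75 × (-0.828891) = 0.621668 substitutions/site.

0.6217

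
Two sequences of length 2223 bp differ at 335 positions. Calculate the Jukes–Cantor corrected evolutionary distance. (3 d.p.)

p = 335/2223 ≈ 0.150697.
d = −(3/4) ln(1 − 4p/3) = −0.75 ln(1 − 0.200929) = −0.75 ln(0.799071)
  = −0.75 × (-0.224305) = 0.168229 substitutions/site.

0.168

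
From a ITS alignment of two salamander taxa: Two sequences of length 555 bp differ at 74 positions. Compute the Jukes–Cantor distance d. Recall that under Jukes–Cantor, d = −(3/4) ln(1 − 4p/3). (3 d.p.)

p = 74/555 ≈ 0.133333.
d = −(3/4) ln(1 − 4p/3) = −0.75 ln(1 − 0.177777) = −0.75 ln(0.822223)
  = −0.75 × (-0.195744) = 0.146808 substitutions/site.

0.147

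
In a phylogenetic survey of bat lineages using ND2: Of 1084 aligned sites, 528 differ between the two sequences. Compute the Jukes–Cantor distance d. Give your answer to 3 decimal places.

p = 528/1084 ≈ 0.487085.
d = −(3/4) ln(1 − 4p/3) = −0.75 ln(1 − 0.649447) = −0.75 ln(0.350553)
  = −0.75 × (-1.048243) = 0.786182 substitutions/site.

0.786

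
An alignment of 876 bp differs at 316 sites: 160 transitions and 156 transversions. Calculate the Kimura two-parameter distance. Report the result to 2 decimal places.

0.50

P = 160/876 ≈ 0.182648 and Q = 156/876 ≈ 0.178082.
Under the Kimura two-parameter model, d = −½ ln(1 − 2P − Q) − ¼ ln(1 − 2Q).
1 − 2P − Q = 0.456622, giving −½ ln(0.456622) = 0.391950.
1 − 2Q = 0.643836, giving −¼ ln(0.643836) = 0.110078.
d = 0.391950 + 0.110078 = 0.502028.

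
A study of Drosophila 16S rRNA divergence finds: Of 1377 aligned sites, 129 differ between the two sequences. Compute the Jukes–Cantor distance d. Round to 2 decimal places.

p = 129/1377 ≈ 0.093682.
d = −(3/4) ln(1 − 4p/3) = −0.75 ln(1 − 0.124909) = −0.75 ln(0.875091)
  = −0.75 × (-0.133427) = 0.100070 substitutions/site.

0.10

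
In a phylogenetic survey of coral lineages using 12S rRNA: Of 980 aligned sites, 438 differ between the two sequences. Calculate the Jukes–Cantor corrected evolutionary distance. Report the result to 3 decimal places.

0.680

p = 438/980 ≈ 0.446939.
d = −(3/4) ln(1 − 4p/3) = −0.75 ln(1 − 0.595919) = −0.75 ln(0.404081)
  = −0.75 × (-0.906140) = 0.679605 substitutions/site.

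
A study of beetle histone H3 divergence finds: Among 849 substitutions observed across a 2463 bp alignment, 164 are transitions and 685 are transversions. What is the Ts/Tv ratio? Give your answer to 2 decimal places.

0.24

R = 164/685 = 0.239416… ≈ 0.24 (to 2 d.p.).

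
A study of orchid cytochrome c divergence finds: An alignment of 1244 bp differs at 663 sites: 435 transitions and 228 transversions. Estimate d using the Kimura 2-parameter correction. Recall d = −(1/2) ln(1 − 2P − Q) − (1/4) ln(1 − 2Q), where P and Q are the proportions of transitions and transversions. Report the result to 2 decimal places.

1.19

P = 435/1244 ≈ 0.349678 and Q = 228/1244 ≈ 0.18328.
Under the Kimura two-parameter model, d = −½ ln(1 − 2P − Q) − ¼ ln(1 − 2Q).
1 − 2P − Q = 0.117364, giving −½ ln(0.117364) = 1.071238.
1 − 2Q = 0.63344, giving −¼ ln(0.63344) = 0.114147.
d = 1.071238 + 0.114147 = 1.185385.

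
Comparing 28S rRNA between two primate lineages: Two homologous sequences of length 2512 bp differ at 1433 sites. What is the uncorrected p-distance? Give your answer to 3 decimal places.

0.570

p = 1433/2512 = 0.570461… ≈ 0.570 (to 3 d.p.).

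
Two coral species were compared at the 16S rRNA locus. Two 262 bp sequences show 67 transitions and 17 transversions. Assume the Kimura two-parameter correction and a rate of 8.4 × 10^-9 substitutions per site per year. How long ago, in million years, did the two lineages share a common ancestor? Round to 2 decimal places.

27.63

P = 67/262 ≈ 0.255725 and Q = 17/262 ≈ 0.064885.
Under the Kimura two-parameter model, d = −½ ln(1 − 2P − Q) − ¼ ln(1 − 2Q).
1 − 2P − Q = 0.423665, giving −½ ln(0.423665) = 0.429406.
1 − 2Q = 0.87023, giving −¼ ln(0.87023) = 0.034749.
d = 0.429406 + 0.034749 = 0.464155.
Under a molecular clock d = 2μt, so t = d/(2μ) = 0.464155 / (2 × 8.4 × 10^-9) = 27.63 million years.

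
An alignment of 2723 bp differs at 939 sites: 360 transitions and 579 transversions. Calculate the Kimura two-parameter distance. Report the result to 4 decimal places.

0.4626

P = 360/2723 ≈ 0.132207 and Q = 579/2723 ≈ 0.212633.
Under the Kimura two-parameter model, d = −½ ln(1 − 2P − Q) − ¼ ln(1 − 2Q).
1 − 2P − Q = 0.522953, giving −½ ln(0.522953) = 0.324132.
1 − 2Q = 0.574734, giving −¼ ln(0.574734) = 0.138462.
d = 0.324132 + 0.138462 = 0.462594.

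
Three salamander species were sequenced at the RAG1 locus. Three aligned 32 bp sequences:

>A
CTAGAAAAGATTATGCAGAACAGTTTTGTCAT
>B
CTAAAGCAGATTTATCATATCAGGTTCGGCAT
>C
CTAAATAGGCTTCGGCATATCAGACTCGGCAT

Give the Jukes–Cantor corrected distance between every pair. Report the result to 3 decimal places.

d(A,B) = 0.460, d(A,C) = 0.520, d(B,C) = 0.353

A–B: 11/32 sites differ → p = 0.34375, d = −0.75 ln(1 − 0.458333) = 0.459828 ≈ 0.460.
A–C: 12/32 sites differ → p = 0.375, d = −0.75 ln(1 − 0.5) = 0.519860 ≈ 0.520.
B–C: 9/32 sites differ → p = 0.28125, d = −0.75 ln(1 − 0.375) = 0.352503 ≈ 0.353.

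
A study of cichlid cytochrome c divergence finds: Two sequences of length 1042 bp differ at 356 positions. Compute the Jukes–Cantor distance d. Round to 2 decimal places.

0.46

p = 356/1042 ≈ 0.341651.
d = −(3/4) ln(1 − 4p/3) = −0.75 ln(1 − 0.455535) = −0.75 ln(0.544465)
  = −0.75 × (-0.607952) = 0.455964 substitutions/site.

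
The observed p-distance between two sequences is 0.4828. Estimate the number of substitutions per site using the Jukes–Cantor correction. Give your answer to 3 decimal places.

d = −(3/4) ln(1 − 4p/3) = −0.75 ln(1 − 0.643733) = −0.75 ln(0.356267)
  = −0.75 × (-1.032075) = 0.774056 substitutions/site.

0.774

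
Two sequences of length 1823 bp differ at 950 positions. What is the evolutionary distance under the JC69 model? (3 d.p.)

p = 950/1823 ≈ 0.521119.
d = −(3/4) ln(1 − 4p/3) = −0.75 ln(1 − 0.694825) = −0.75 ln(0.305175)
  = −0.75 × (-1.186870) = 0.890153 substitutions/site.

0.890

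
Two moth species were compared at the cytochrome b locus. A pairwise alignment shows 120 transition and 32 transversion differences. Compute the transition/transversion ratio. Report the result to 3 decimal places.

R = 120/32 = 3.750.

3.750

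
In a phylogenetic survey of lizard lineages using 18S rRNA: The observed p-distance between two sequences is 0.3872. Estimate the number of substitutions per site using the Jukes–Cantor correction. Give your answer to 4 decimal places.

d = −(3/4) ln(1 − 4p/3) = −0.75 ln(1 − 0.516267) = −0.75 ln(0.483733)
  = −0.75 × (-0.726222) = 0.544667 substitutions/site.

0.5447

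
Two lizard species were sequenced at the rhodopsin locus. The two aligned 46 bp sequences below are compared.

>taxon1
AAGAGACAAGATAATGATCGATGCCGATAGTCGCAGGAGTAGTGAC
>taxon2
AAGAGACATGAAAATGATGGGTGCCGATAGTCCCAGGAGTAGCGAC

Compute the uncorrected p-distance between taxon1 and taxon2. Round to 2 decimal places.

0.13

The sequences differ at 6 of 46 positions (sites 9, 12, 19, 21, 33, 43).
p = 6/46 = 0.130434… ≈ 0.13 (to 2 d.p.).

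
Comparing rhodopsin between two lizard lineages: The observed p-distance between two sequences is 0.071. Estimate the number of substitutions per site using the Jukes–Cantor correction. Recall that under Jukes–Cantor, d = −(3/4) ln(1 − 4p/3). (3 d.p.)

d = −(3/4) ln(1 − 4p/3) = −0.75 ln(1 − 0.094667) = −0.75 ln(0.905333)
  = −0.75 × (-0.099452) = 0.074589 substitutions/site.

0.075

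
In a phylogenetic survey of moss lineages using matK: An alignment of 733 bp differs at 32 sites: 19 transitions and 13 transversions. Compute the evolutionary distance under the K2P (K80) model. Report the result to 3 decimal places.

P = 19/733 ≈ 0.025921 and Q = 13/733 ≈ 0.017735.
Under the Kimura two-parameter model, d = −½ ln(1 − 2P − Q) − ¼ ln(1 − 2Q).
1 − 2P − Q = 0.930423, giving −½ ln(0.930423) = 0.036058.
1 − 2Q = 0.96453, giving −¼ ln(0.96453) = 0.009029.
d = 0.036058 + 0.009029 = 0.045087.

0.045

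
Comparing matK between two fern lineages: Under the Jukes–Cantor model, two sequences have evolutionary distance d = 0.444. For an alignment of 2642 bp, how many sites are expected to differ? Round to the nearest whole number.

Invert JC69: p = (3/4)(1 − e^(−4d/3)) = 0.75 × (1 − e^(-0.592)) = 0.75 × (1 − 0.553220) = 0.335085.
Expected differing sites = pL ≈ 0.335085 × 2642 = 885.29457 ≈ 885.

885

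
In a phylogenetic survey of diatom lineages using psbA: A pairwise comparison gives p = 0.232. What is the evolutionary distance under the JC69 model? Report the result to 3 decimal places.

0.278

d = −(3/4) ln(1 − 4p/3) = −0.75 ln(1 − 0.309333) = −0.75 ln(0.690667)
  = −0.75 × (-0.370097) = 0.277573 substitutions/site.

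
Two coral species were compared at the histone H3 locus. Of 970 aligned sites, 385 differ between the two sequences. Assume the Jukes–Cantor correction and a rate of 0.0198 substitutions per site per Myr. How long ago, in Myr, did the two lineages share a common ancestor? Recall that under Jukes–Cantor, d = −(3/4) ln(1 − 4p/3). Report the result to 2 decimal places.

p = 385/970 ≈ 0.396907.
d = −(3/4) ln(1 − 4p/3) = −0.75 ln(1 − 0.529209) = −0.75 ln(0.470791)
  = −0.75 × (-0.753341) = 0.565006 substitutions/site.
Under a molecular clock d = 2μt, so t = d/(2μ) = 0.565006 / (2 × 0.0198) = 14.27 Myr.

14.27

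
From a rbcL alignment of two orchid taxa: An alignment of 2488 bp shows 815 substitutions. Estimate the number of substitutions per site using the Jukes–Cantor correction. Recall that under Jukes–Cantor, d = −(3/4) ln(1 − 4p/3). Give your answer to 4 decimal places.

0.4305

p = 815/2488 ≈ 0.327572.
d = −(3/4) ln(1 − 4p/3) = −0.75 ln(1 − 0.436763) = −0.75 ln(0.563237)
  = −0.75 × (-0.574055) = 0.430541 substitutions/site.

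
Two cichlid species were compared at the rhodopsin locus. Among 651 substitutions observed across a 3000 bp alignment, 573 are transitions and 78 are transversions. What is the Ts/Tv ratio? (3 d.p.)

7.346

R = 573/78 = 7.346153… ≈ 7.346 (to 3 d.p.).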